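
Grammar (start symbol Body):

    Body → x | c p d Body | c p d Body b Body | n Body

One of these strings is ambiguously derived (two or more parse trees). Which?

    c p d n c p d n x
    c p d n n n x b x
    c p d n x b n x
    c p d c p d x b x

c p d n c p d n x: 1 tree
c p d n n n x b x: 1 tree
c p d n x b n x: 1 tree
c p d c p d x b x: 2 trees

c p d c p d x b x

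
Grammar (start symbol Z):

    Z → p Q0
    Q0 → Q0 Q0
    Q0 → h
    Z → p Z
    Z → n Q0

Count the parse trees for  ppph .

1

Parse trees for ppph:
  [Z p [Z p [Z p [Q0 h]]]]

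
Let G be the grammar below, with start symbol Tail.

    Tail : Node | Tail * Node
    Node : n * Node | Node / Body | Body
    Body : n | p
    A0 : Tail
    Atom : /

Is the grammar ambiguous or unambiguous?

Ambiguous

Witness: n * n

Derivation 1: Tail ⇒ Node ⇒ n * Node ⇒ n * Body ⇒ n * n
Derivation 2: Tail ⇒ Tail * Node ⇒ Node * Node ⇒ Body * Node ⇒ n * Node ⇒ n * Body ⇒ n * n

Two distinct leftmost derivations for the same string.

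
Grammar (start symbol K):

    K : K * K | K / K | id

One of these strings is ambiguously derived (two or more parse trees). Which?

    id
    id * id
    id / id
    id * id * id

id: 1 tree
id * id: 1 tree
id / id: 1 tree
id * id * id: 2 trees

id * id * id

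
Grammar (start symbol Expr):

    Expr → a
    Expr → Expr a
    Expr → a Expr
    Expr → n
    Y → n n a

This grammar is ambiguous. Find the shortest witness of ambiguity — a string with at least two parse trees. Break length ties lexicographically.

length 1: no string has ≥2 trees
length 2: a a has 2 parse trees

Two derivations of a a:
  Expr ⇒ Expr a ⇒ a a
  Expr ⇒ a Expr ⇒ a a

a a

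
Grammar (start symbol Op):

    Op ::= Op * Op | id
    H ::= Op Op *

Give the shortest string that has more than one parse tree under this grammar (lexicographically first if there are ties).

id * id * id

length 1: no string has ≥2 trees
length 3: no string has ≥2 trees
length 5: id * id * id has 2 parse trees

Two derivations of id * id * id:
  Op ⇒ Op * Op ⇒ Op * Op * Op ⇒ id * Op * Op ⇒ id * id * Op ⇒ id * id * id
  Op ⇒ Op * Op ⇒ id * Op ⇒ id * Op * Op ⇒ id * id * Op ⇒ id * id * id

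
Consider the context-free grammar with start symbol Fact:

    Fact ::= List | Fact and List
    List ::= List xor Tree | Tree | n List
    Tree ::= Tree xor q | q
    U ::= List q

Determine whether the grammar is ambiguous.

Witness: q xor q

Derivation 1: Fact ⇒ List ⇒ List xor Tree ⇒ Tree xor Tree ⇒ q xor Tree ⇒ q xor q
Derivation 2: Fact ⇒ List ⇒ Tree ⇒ Tree xor q ⇒ q xor q

Two distinct leftmost derivations for the same string.

Ambiguous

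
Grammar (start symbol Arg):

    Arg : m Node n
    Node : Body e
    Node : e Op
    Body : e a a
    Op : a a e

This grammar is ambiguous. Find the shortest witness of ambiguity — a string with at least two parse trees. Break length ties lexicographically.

m e a a e n

length 6: m e a a e n has 2 parse trees

Two derivations of m e a a e n:
  Arg ⇒ m Node n ⇒ m Body e n ⇒ m e a a e n
  Arg ⇒ m Node n ⇒ m e Op n ⇒ m e a a e n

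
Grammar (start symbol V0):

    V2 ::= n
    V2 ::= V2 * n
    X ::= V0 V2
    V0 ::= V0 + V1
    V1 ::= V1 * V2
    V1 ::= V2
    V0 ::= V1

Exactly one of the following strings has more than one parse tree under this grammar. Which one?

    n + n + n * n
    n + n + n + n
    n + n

n + n + n * n: 2 trees
n + n + n + n: 1 tree
n + n: 1 tree

n + n + n * n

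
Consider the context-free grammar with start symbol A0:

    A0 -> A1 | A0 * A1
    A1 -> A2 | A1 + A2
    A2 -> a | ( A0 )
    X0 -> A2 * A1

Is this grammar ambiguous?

Unambiguous

Only A0, A1, A2 are reachable from A0; ignoring the rest: A0 → A0 * A1 | A1  ;  A1 → A1 + A2 | A2  — a left-associative chain with A2 at the bottom. Each string factors uniquely by precedence.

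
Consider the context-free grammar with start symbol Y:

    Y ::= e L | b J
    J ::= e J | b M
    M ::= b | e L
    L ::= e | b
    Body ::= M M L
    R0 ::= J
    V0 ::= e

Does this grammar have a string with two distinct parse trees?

(Body, R0, V0 are unreachable from Y, so their rules don't affect L(Y).) The reachable rules are right-linear with at most one rule per (nonterminal, next-terminal) pair. Each input token forces the next rule, so parsing is deterministic.

Unambiguous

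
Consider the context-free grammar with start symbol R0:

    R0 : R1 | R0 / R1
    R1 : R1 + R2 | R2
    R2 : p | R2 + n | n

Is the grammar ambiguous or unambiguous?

Ambiguous

Witness: n + n

Derivation 1: R0 ⇒ R1 ⇒ R1 + R2 ⇒ R2 + R2 ⇒ n + R2 ⇒ n + n
Derivation 2: R0 ⇒ R1 ⇒ R2 ⇒ R2 + n ⇒ n + n

Two distinct leftmost derivations for the same string.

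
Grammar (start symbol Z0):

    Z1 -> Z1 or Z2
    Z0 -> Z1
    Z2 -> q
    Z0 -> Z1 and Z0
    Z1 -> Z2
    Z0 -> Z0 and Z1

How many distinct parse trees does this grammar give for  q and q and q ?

4

Parse trees for q and q and q:
  [Z0 [Z1 [Z2 q]] and [Z0 [Z1 [Z2 q]] and [Z0 [Z1 [Z2 q]]]]]
  [Z0 [Z1 [Z2 q]] and [Z0 [Z0 [Z1 [Z2 q]]] and [Z1 [Z2 q]]]]
  [Z0 [Z0 [Z1 [Z2 q]] and [Z0 [Z1 [Z2 q]]]] and [Z1 [Z2 q]]]
  [Z0 [Z0 [Z0 [Z1 [Z2 q]]] and [Z1 [Z2 q]]] and [Z1 [Z2 q]]]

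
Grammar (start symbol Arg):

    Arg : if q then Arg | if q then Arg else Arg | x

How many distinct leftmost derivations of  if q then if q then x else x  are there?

2

Parse trees for if q then if q then x else x:
  [Arg if q then [Arg if q then [Arg x] else [Arg x]]]
  [Arg if q then [Arg if q then [Arg x]] else [Arg x]]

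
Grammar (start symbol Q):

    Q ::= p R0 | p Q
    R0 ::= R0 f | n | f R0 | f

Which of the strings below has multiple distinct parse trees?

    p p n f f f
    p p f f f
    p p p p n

p p f f f

p p n f f f: 1 tree
p p f f f: 4 trees
p p p p n: 1 tree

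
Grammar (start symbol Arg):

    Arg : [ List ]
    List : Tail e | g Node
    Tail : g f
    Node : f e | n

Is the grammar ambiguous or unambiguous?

Witness: [ g f e ]

Derivation 1: Arg ⇒ [ List ] ⇒ [ Tail e ] ⇒ [ g f e ]
Derivation 2: Arg ⇒ [ List ] ⇒ [ g Node ] ⇒ [ g f e ]

Two distinct leftmost derivations for the same string.

Ambiguous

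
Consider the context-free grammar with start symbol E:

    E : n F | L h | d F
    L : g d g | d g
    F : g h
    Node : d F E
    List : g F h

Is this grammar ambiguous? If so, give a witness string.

Witness: d g h

Derivation 1: E ⇒ L h ⇒ d g h
Derivation 2: E ⇒ d F ⇒ d g h

Two distinct leftmost derivations for the same string.

Ambiguous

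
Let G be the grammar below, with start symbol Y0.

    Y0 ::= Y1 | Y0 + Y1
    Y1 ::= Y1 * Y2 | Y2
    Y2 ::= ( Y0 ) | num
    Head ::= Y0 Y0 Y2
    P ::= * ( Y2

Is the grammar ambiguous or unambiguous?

Unambiguous

Only Y0, Y1, Y2 are reachable from Y0; ignoring the rest: Y0 → Y0 + Y1 | Y1  ;  Y1 → Y1 * Y2 | Y2  — a left-associative chain with Y2 at the bottom. Each string factors uniquely by precedence.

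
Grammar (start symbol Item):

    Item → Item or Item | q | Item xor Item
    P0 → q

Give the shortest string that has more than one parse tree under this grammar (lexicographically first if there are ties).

q or q or q

length 1: no string has ≥2 trees
length 3: no string has ≥2 trees
length 5: q or q or q has 2 parse trees

Two derivations of q or q or q:
  Item ⇒ Item or Item ⇒ Item or Item or Item ⇒ q or Item or Item ⇒ q or q or Item ⇒ q or q or q
  Item ⇒ Item or Item ⇒ q or Item ⇒ q or Item or Item ⇒ q or q or Item ⇒ q or q or q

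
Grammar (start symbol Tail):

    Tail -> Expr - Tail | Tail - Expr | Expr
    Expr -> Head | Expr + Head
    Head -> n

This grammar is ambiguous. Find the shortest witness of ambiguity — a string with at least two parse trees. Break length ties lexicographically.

n - n

length 1: no string has ≥2 trees
length 3: n - n has 2 parse trees

Two derivations of n - n:
  Tail ⇒ Expr - Tail ⇒ Head - Tail ⇒ n - Tail ⇒ n - Expr ⇒ n - Head ⇒ n - n
  Tail ⇒ Tail - Expr ⇒ Expr - Expr ⇒ Head - Expr ⇒ n - Expr ⇒ n - Head ⇒ n - n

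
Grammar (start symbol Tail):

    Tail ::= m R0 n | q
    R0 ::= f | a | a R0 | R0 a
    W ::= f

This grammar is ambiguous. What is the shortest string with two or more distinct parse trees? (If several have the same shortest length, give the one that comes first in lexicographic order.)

m a a n

length 1: no string has ≥2 trees
length 3: no string has ≥2 trees
length 4: m a a n has 2 parse trees

Two derivations of m a a n:
  Tail ⇒ m R0 n ⇒ m a R0 n ⇒ m a a n
  Tail ⇒ m R0 n ⇒ m R0 a n ⇒ m a a n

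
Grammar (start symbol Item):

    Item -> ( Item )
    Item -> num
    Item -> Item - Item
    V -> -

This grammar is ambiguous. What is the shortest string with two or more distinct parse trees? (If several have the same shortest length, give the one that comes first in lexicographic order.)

length 1: no string has ≥2 trees
length 3: no string has ≥2 trees
length 5: num - num - num has 2 parse trees

Two derivations of num - num - num:
  Item ⇒ Item - Item ⇒ num - Item ⇒ num - Item - Item ⇒ num - num - Item ⇒ num - num - num
  Item ⇒ Item - Item ⇒ Item - Item - Item ⇒ num - Item - Item ⇒ num - num - Item ⇒ num - num - num

num - num - num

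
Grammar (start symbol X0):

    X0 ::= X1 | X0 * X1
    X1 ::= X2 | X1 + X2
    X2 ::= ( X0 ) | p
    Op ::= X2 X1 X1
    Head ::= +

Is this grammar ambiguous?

Unambiguous

(Op, Head are unreachable from X0, so their rules don't affect L(X0).) The grammar is stratified — X0 handles '*' (left-recursive), X1 handles '+', X2 atoms. Each operator has a fixed associativity and precedence level, so every string has one parse.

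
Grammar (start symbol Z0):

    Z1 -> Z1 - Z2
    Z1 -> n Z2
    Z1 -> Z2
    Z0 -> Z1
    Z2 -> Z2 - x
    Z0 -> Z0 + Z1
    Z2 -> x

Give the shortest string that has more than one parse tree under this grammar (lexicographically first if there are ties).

x - x

length 1: no string has ≥2 trees
length 2: no string has ≥2 trees
length 3: x - x has 2 parse trees

Two derivations of x - x:
  Z0 ⇒ Z1 ⇒ Z1 - Z2 ⇒ Z2 - Z2 ⇒ x - Z2 ⇒ x - x
  Z0 ⇒ Z1 ⇒ Z2 ⇒ Z2 - x ⇒ x - x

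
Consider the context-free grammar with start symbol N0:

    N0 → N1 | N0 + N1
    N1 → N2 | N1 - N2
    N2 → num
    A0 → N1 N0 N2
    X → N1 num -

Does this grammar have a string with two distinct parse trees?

(A0, X are unreachable from N0, so their rules don't affect L(N0).) This is a standard precedence ladder (N0 over N1 over N2), with each level left-recursive on its own operator ('+' at N0, '-' at N1). That structure is LR(1), hence unambiguous.

Unambiguous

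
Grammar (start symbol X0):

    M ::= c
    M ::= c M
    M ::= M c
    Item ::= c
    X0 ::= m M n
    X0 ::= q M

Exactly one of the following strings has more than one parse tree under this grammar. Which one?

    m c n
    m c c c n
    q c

m c c c n

m c n: 1 tree
m c c c n: 4 trees
q c: 1 tree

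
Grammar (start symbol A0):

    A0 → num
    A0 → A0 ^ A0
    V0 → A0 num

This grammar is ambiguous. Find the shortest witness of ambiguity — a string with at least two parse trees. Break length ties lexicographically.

length 1: no string has ≥2 trees
length 3: no string has ≥2 trees
length 5: num ^ num ^ num has 2 parse trees

Two derivations of num ^ num ^ num:
  A0 ⇒ A0 ^ A0 ⇒ num ^ A0 ⇒ num ^ A0 ^ A0 ⇒ num ^ num ^ A0 ⇒ num ^ num ^ num
  A0 ⇒ A0 ^ A0 ⇒ A0 ^ A0 ^ A0 ⇒ num ^ A0 ^ A0 ⇒ num ^ num ^ A0 ⇒ num ^ num ^ num

num ^ num ^ num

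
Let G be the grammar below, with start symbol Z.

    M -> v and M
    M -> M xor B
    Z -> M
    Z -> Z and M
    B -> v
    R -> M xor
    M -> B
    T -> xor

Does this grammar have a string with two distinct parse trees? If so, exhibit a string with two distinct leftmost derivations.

Witness: v and v

Derivation 1: Z ⇒ M ⇒ v and M ⇒ v and B ⇒ v and v
Derivation 2: Z ⇒ Z and M ⇒ M and M ⇒ B and M ⇒ v and M ⇒ v and B ⇒ v and v

Two distinct leftmost derivations for the same string.

Ambiguous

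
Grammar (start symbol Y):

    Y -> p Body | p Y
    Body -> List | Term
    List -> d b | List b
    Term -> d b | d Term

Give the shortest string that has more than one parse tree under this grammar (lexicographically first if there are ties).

length 3: p d b has 2 parse trees

Two derivations of p d b:
  Y ⇒ p Body ⇒ p List ⇒ p d b
  Y ⇒ p Body ⇒ p Term ⇒ p d b

p d b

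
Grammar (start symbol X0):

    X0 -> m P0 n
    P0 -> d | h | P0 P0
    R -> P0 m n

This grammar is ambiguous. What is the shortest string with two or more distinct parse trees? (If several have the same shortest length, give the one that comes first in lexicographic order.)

m d d d n

length 3: no string has ≥2 trees
length 4: no string has ≥2 trees
length 5: m d d d n has 2 parse trees

Two derivations of m d d d n:
  X0 ⇒ m P0 n ⇒ m P0 P0 n ⇒ m d P0 n ⇒ m d P0 P0 n ⇒ m d d P0 n ⇒ m d d d n
  X0 ⇒ m P0 n ⇒ m P0 P0 n ⇒ m P0 P0 P0 n ⇒ m d P0 P0 n ⇒ m d d P0 n ⇒ m d d d n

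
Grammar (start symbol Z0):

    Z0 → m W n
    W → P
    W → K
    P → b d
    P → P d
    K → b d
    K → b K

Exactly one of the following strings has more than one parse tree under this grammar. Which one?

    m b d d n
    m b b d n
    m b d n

m b d n

m b d d n: 1 tree
m b b d n: 1 tree
m b d n: 2 trees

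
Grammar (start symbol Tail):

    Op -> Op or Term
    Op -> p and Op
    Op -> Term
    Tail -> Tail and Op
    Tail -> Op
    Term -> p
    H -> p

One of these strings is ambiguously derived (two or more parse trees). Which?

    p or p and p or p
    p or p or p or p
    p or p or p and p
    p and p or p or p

p and p or p or p

p or p and p or p: 1 tree
p or p or p or p: 1 tree
p or p or p and p: 1 tree
p and p or p or p: 4 trees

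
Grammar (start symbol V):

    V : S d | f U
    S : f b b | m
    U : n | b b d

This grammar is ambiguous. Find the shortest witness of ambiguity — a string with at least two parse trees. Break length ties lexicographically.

f b b d

length 2: no string has ≥2 trees
length 4: f b b d has 2 parse trees

Two derivations of f b b d:
  V ⇒ S d ⇒ f b b d
  V ⇒ f U ⇒ f b b d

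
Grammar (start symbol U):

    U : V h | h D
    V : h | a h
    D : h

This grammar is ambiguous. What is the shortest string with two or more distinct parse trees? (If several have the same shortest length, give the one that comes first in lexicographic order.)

length 2: h h has 2 parse trees

Two derivations of h h:
  U ⇒ V h ⇒ h h
  U ⇒ h D ⇒ h h

h h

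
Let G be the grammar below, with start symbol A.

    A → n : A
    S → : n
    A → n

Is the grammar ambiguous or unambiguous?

Unambiguous

(S is unreachable from A, so its rules don't affect L(A).) The reachable grammar is A → atom sep A | atom. Each atom is followed by either the separator (recurse) or end-of-string (stop) — no choice point.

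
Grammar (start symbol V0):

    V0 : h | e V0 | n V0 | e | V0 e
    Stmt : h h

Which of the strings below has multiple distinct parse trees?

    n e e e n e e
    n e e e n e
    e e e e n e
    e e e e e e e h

n e e e n e e

n e e e n e e: 7 trees
n e e e n e: 1 tree
e e e e n e: 1 tree
e e e e e e e h: 1 tree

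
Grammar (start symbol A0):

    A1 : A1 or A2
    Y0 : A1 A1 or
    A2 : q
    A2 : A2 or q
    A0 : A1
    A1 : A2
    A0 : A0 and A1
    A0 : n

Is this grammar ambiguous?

Ambiguous

Witness: q or q

Derivation 1: A0 ⇒ A1 ⇒ A1 or A2 ⇒ A2 or A2 ⇒ q or A2 ⇒ q or q
Derivation 2: A0 ⇒ A1 ⇒ A2 ⇒ A2 or q ⇒ q or q

Two distinct leftmost derivations for the same string.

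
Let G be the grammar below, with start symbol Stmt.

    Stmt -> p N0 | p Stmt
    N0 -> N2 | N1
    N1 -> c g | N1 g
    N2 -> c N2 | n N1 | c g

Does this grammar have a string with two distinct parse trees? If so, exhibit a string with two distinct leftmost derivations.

Ambiguous

Witness: p c g

Derivation 1: Stmt ⇒ p N0 ⇒ p N2 ⇒ p c g
Derivation 2: Stmt ⇒ p N0 ⇒ p N1 ⇒ p c g

Two distinct leftmost derivations for the same string.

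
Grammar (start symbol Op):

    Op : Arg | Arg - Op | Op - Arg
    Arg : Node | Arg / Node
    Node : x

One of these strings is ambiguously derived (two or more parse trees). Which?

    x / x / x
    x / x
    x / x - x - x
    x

x / x - x - x

x / x / x: 1 tree
x / x: 1 tree
x / x - x - x: 4 trees
x: 1 tree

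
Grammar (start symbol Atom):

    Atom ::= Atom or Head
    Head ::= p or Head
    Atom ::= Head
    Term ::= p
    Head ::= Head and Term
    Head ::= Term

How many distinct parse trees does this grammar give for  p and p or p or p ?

Parse trees for p and p or p or p:
  [Atom [Atom [Head [Head [Term p]] and [Term p]]] or [Head p or [Head [Term p]]]]
  [Atom [Atom [Atom [Head [Head [Term p]] and [Term p]]] or [Head [Term p]]] or [Head [Term p]]]

2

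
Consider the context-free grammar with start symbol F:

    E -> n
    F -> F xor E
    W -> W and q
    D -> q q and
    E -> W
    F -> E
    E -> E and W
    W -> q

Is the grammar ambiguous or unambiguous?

Witness: q and q

Derivation 1: F ⇒ E ⇒ W ⇒ W and q ⇒ q and q
Derivation 2: F ⇒ E ⇒ E and W ⇒ W and W ⇒ q and W ⇒ q and q

Two distinct leftmost derivations for the same string.

Ambiguous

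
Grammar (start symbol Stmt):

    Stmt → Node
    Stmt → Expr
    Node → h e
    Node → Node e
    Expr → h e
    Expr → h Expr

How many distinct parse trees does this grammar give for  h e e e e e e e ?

Parse trees for h e e e e e e e:
  [Stmt [Node [Node [Node [Node [Node [Node [Node h e] e] e] e] e] e] e]]

1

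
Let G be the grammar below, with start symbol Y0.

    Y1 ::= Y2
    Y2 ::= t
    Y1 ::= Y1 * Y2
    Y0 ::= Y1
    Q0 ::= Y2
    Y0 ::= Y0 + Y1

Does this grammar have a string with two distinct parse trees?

(Q0 is unreachable from Y0, so its rules don't affect L(Y0).) This is a standard precedence ladder (Y0 over Y1 over Y2), with each level left-recursive on its own operator ('+' at Y0, '*' at Y1). That structure is LR(1), hence unambiguous.

Unambiguous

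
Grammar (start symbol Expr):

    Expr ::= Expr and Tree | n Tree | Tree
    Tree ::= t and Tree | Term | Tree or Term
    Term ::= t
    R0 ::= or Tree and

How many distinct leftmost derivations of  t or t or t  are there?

Parse trees for t or t or t:
  [Expr [Tree [Tree [Tree [Term t]] or [Term t]] or [Term t]]]

1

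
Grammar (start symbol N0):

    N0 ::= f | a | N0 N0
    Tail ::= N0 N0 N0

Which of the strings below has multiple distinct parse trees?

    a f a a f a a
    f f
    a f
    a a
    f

a f a a f a a

a f a a f a a: 132 trees
f f: 1 tree
a f: 1 tree
a a: 1 tree
f: 1 tree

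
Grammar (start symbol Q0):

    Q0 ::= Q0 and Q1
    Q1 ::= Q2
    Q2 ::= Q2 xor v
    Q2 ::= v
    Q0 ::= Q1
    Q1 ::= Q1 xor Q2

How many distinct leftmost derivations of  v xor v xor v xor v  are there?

8

Parse trees for v xor v xor v xor v:
  [Q0 [Q1 [Q2 [Q2 [Q2 [Q2 v] xor v] xor v] xor v]]]
  [Q0 [Q1 [Q1 [Q2 v]] xor [Q2 [Q2 [Q2 v] xor v] xor v]]]
  [Q0 [Q1 [Q1 [Q2 [Q2 v] xor v]] xor [Q2 [Q2 v] xor v]]]
  [Q0 [Q1 [Q1 [Q1 [Q2 v]] xor [Q2 v]] xor [Q2 [Q2 v] xor v]]]
  [Q0 [Q1 [Q1 [Q2 [Q2 [Q2 v] xor v] xor v]] xor [Q2 v]]]
  [Q0 [Q1 [Q1 [Q1 [Q2 v]] xor [Q2 [Q2 v] xor v]] xor [Q2 v]]]
  [Q0 [Q1 [Q1 [Q1 [Q2 [Q2 v] xor v]] xor [Q2 v]] xor [Q2 v]]]
  [Q0 [Q1 [Q1 [Q1 [Q1 [Q2 v]] xor [Q2 v]] xor [Q2 v]] xor [Q2 v]]]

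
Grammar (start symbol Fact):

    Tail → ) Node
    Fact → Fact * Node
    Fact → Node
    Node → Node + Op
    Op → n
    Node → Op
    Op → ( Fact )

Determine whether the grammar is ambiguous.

Only Fact, Node, Op are reachable from Fact; ignoring the rest: Fact → Fact * Node | Node  ;  Node → Node + Op | Op  — a left-associative chain with Op at the bottom. Each string factors uniquely by precedence.

Unambiguous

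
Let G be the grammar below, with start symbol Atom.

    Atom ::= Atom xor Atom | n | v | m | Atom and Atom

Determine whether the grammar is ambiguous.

Ambiguous

Witness: m and m and m

Derivation 1: Atom ⇒ Atom and Atom ⇒ m and Atom ⇒ m and Atom and Atom ⇒ m and m and Atom ⇒ m and m and m
Derivation 2: Atom ⇒ Atom and Atom ⇒ Atom and Atom and Atom ⇒ m and Atom and Atom ⇒ m and m and Atom ⇒ m and m and m

Two distinct leftmost derivations for the same string.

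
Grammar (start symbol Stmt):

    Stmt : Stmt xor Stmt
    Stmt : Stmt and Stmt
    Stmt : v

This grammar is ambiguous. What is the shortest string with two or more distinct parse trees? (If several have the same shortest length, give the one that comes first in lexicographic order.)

length 1: no string has ≥2 trees
length 3: no string has ≥2 trees
length 5: v and v and v has 2 parse trees

Two derivations of v and v and v:
  Stmt ⇒ Stmt and Stmt ⇒ Stmt and Stmt and Stmt ⇒ v and Stmt and Stmt ⇒ v and v and Stmt ⇒ v and v and v
  Stmt ⇒ Stmt and Stmt ⇒ v and Stmt ⇒ v and Stmt and Stmt ⇒ v and v and Stmt ⇒ v and v and v

v and v and v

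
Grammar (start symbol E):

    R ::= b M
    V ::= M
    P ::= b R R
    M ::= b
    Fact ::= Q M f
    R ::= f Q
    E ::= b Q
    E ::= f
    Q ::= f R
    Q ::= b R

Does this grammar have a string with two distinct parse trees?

Unambiguous

Only E, Q, R, M are reachable from E; ignoring the rest: The reachable rules are right-linear with at most one rule per (nonterminal, next-terminal) pair. Each input token forces the next rule, so parsing is deterministic.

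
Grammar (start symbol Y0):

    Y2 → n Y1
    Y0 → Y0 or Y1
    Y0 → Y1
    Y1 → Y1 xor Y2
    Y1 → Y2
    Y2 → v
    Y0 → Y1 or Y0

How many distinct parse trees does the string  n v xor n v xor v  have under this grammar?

5

Parse trees for n v xor n v xor v:
  [Y0 [Y1 [Y1 [Y2 n [Y1 [Y2 v]]]] xor [Y2 n [Y1 [Y1 [Y2 v]] xor [Y2 v]]]]]
  [Y0 [Y1 [Y1 [Y1 [Y2 n [Y1 [Y2 v]]]] xor [Y2 n [Y1 [Y2 v]]]] xor [Y2 v]]]
  [Y0 [Y1 [Y1 [Y2 n [Y1 [Y1 [Y2 v]] xor [Y2 n [Y1 [Y2 v]]]]]] xor [Y2 v]]]
  [Y0 [Y1 [Y2 n [Y1 [Y1 [Y2 v]] xor [Y2 n [Y1 [Y1 [Y2 v]] xor [Y2 v]]]]]]]
  [Y0 [Y1 [Y2 n [Y1 [Y1 [Y1 [Y2 v]] xor [Y2 n [Y1 [Y2 v]]]] xor [Y2 v]]]]]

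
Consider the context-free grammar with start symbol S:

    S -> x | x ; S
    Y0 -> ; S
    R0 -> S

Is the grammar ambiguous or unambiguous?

(Y0, R0 are unreachable from S, so their rules don't affect L(S).) Right-recursive list with a separator: after each atom, whether the separator follows determines the rule. One parse per string.

Unambiguous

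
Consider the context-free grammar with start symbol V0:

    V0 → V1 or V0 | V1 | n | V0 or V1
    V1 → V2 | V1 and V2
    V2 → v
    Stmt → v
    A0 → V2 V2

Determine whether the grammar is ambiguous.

Ambiguous

Witness: v or v

Derivation 1: V0 ⇒ V1 or V0 ⇒ V2 or V0 ⇒ v or V0 ⇒ v or V1 ⇒ v or V2 ⇒ v or v
Derivation 2: V0 ⇒ V0 or V1 ⇒ V1 or V1 ⇒ V2 or V1 ⇒ v or V1 ⇒ v or V2 ⇒ v or v

Two distinct leftmost derivations for the same string.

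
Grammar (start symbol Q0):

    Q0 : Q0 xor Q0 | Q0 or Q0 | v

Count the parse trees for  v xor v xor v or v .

Parse trees for v xor v xor v or v:
  [Q0 [Q0 v] xor [Q0 [Q0 v] xor [Q0 [Q0 v] or [Q0 v]]]]
  [Q0 [Q0 v] xor [Q0 [Q0 [Q0 v] xor [Q0 v]] or [Q0 v]]]
  [Q0 [Q0 [Q0 v] xor [Q0 v]] xor [Q0 [Q0 v] or [Q0 v]]]
  [Q0 [Q0 [Q0 v] xor [Q0 [Q0 v] xor [Q0 v]]] or [Q0 v]]
  [Q0 [Q0 [Q0 [Q0 v] xor [Q0 v]] xor [Q0 v]] or [Q0 v]]

5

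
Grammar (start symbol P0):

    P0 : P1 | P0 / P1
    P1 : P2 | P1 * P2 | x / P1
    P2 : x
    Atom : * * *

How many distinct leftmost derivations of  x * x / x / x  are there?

2

Parse trees for x * x / x / x:
  [P0 [P0 [P1 [P1 [P2 x]] * [P2 x]]] / [P1 x / [P1 [P2 x]]]]
  [P0 [P0 [P0 [P1 [P1 [P2 x]] * [P2 x]]] / [P1 [P2 x]]] / [P1 [P2 x]]]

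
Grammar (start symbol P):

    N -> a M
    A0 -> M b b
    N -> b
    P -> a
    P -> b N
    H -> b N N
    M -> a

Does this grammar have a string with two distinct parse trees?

Unambiguous

(A0, H are unreachable from P, so their rules don't affect L(P).) The reachable rules are right-linear with at most one rule per (nonterminal, next-terminal) pair. Each input token forces the next rule, so parsing is deterministic.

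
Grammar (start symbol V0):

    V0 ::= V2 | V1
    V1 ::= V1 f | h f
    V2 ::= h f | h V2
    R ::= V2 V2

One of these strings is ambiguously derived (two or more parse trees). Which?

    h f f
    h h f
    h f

h f f: 1 tree
h h f: 1 tree
h f: 2 trees

h f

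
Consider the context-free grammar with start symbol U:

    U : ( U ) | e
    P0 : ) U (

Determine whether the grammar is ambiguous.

(P0 is unreachable from U, so its rules don't affect L(U).) L(U) is { openⁿ atom closeⁿ : n ≥ 0 }. The bracket depth fixes n, and the derivation is forced at every step.

Unambiguous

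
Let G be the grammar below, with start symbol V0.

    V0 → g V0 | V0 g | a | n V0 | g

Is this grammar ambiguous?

Ambiguous

Witness: g g

Derivation 1: V0 ⇒ g V0 ⇒ g g
Derivation 2: V0 ⇒ V0 g ⇒ g g

Two distinct leftmost derivations for the same string.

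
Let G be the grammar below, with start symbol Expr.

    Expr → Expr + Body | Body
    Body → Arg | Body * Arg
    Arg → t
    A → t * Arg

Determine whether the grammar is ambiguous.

Only Expr, Body, Arg are reachable from Expr; ignoring the rest: Expr → Expr + Body | Body  ;  Body → Body * Arg | Arg  — a left-associative chain with Arg at the bottom. Each string factors uniquely by precedence.

Unambiguous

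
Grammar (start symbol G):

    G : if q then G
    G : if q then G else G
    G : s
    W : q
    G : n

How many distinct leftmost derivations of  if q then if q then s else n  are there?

2

Parse trees for if q then if q then s else n:
  [G if q then [G if q then [G s] else [G n]]]
  [G if q then [G if q then [G s]] else [G n]]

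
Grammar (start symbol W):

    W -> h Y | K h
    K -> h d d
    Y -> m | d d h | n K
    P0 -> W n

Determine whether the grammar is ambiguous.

Witness: h d d h

Derivation 1: W ⇒ h Y ⇒ h d d h
Derivation 2: W ⇒ K h ⇒ h d d h

Two distinct leftmost derivations for the same string.

Ambiguous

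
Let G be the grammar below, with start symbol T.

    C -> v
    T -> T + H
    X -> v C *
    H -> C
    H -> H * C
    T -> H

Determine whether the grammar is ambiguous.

Only T, H, C are reachable from T; ignoring the rest: This is a standard precedence ladder (T over H over C), with each level left-recursive on its own operator ('+' at T, '*' at H). That structure is LR(1), hence unambiguous.

Unambiguous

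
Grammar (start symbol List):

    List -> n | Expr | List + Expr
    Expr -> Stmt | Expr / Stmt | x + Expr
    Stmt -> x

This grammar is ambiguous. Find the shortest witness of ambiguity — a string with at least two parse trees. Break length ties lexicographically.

x + x

length 1: no string has ≥2 trees
length 3: x + x has 2 parse trees

Two derivations of x + x:
  List ⇒ Expr ⇒ x + Expr ⇒ x + Stmt ⇒ x + x
  List ⇒ List + Expr ⇒ Expr + Expr ⇒ Stmt + Expr ⇒ x + Expr ⇒ x + Stmt ⇒ x + x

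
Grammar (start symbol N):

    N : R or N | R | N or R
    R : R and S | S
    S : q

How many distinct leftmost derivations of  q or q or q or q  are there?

Parse trees for q or q or q or q:
  [N [R [S q]] or [N [R [S q]] or [N [R [S q]] or [N [R [S q]]]]]]
  [N [R [S q]] or [N [R [S q]] or [N [N [R [S q]]] or [R [S q]]]]]
  [N [R [S q]] or [N [N [R [S q]] or [N [R [S q]]]] or [R [S q]]]]
  [N [R [S q]] or [N [N [N [R [S q]]] or [R [S q]]] or [R [S q]]]]
  [N [N [R [S q]] or [N [R [S q]] or [N [R [S q]]]]] or [R [S q]]]
  [N [N [R [S q]] or [N [N [R [S q]]] or [R [S q]]]] or [R [S q]]]
  [N [N [N [R [S q]] or [N [R [S q]]]] or [R [S q]]] or [R [S q]]]
  [N [N [N [N [R [S q]]] or [R [S q]]] or [R [S q]]] or [R [S q]]]

8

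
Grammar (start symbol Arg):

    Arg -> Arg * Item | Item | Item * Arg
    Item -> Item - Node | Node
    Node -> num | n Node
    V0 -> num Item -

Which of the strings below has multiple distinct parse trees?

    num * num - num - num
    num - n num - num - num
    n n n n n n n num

num * num - num - num: 2 trees
num - n num - num - num: 1 tree
n n n n n n n num: 1 tree

num * num - num - num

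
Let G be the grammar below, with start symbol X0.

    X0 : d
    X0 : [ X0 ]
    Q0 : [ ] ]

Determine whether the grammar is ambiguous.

(Q0 is unreachable from X0, so its rules don't affect L(X0).) L(X0) is { openⁿ atom closeⁿ : n ≥ 0 }. The bracket depth fixes n, and the derivation is forced at every step.

Unambiguous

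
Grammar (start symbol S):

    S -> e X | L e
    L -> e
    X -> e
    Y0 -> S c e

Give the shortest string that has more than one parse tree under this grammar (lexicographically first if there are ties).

e e

length 2: e e has 2 parse trees

Two derivations of e e:
  S ⇒ e X ⇒ e e
  S ⇒ L e ⇒ e e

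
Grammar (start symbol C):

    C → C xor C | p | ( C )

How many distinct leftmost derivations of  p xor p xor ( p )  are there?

Parse trees for p xor p xor ( p ):
  [C [C p] xor [C [C p] xor [C ( [C p] )]]]
  [C [C [C p] xor [C p]] xor [C ( [C p] )]]

2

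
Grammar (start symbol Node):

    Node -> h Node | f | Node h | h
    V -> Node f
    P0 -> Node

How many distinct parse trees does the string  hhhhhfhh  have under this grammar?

21

Parse trees for hhhhhfhh (showing first 6 of 21):
  [Node h [Node h [Node h [Node h [Node h [Node [Node [Node f] h] h]]]]]]
  [Node h [Node h [Node h [Node h [Node [Node h [Node [Node f] h]] h]]]]]
  [Node h [Node h [Node h [Node h [Node [Node [Node h [Node f]] h] h]]]]]
  [Node h [Node h [Node h [Node [Node h [Node h [Node [Node f] h]]] h]]]]
  [Node h [Node h [Node h [Node [Node h [Node [Node h [Node f]] h]] h]]]]
  [Node h [Node h [Node h [Node [Node [Node h [Node h [Node f]]] h] h]]]]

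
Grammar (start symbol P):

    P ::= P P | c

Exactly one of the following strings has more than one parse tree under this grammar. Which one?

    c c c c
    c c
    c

c c c c: 5 trees
c c: 1 tree
c: 1 tree

c c c c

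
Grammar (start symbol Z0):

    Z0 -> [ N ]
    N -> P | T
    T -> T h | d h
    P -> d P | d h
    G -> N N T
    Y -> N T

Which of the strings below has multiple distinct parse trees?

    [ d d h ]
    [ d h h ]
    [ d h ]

[ d h ]

[ d d h ]: 1 tree
[ d h h ]: 1 tree
[ d h ]: 2 trees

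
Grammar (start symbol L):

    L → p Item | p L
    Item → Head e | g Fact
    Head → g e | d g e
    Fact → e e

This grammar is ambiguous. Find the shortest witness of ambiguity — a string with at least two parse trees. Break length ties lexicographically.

p g e e

length 4: p g e e has 2 parse trees

Two derivations of p g e e:
  L ⇒ p Item ⇒ p Head e ⇒ p g e e
  L ⇒ p Item ⇒ p g Fact ⇒ p g e e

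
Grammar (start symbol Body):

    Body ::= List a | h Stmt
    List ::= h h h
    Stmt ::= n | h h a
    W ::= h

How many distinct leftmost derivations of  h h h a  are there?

Parse trees for h h h a:
  [Body [List h h h] a]
  [Body h [Stmt h h a]]

2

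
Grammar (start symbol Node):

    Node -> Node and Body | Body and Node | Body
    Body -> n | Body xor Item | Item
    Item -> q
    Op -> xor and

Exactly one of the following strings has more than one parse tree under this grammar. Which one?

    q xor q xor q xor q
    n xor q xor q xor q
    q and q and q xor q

q and q and q xor q

q xor q xor q xor q: 1 tree
n xor q xor q xor q: 1 tree
q and q and q xor q: 4 trees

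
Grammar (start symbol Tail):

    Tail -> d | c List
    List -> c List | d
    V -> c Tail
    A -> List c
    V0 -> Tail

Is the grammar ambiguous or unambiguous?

(V, A, V0 are unreachable from Tail, so their rules don't affect L(Tail).) Restricted to the reachable nonterminals, every rule has the form A → t or A → t B, and no two rules for the same A share a first terminal. The grammar encodes a DFA — one run per string.

Unambiguous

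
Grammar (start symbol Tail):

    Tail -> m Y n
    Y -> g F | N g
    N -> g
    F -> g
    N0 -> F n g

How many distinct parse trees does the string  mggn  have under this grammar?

Parse trees for mggn:
  [Tail m [Y g [F g]] n]
  [Tail m [Y [N g] g] n]

2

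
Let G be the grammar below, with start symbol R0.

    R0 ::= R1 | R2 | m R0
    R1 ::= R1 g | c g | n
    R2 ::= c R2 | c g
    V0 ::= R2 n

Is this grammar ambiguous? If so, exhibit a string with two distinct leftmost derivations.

Ambiguous

Witness: c g

Derivation 1: R0 ⇒ R1 ⇒ c g
Derivation 2: R0 ⇒ R2 ⇒ c g

Two distinct leftmost derivations for the same string.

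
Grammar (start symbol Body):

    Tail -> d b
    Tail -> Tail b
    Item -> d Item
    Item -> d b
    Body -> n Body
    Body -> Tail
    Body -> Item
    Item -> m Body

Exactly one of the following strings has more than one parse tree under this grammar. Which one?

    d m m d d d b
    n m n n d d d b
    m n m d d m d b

d m m d d d b: 1 tree
n m n n d d d b: 1 tree
m n m d d m d b: 2 trees

m n m d d m d b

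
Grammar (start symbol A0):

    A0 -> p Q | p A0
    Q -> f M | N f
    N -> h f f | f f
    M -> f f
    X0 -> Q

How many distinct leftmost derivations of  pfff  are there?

2

Parse trees for pfff:
  [A0 p [Q f [M f f]]]
  [A0 p [Q [N f f] f]]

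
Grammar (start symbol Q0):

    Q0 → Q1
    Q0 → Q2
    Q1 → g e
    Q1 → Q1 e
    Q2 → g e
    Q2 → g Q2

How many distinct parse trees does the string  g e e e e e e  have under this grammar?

Parse trees for g e e e e e e:
  [Q0 [Q1 [Q1 [Q1 [Q1 [Q1 [Q1 g e] e] e] e] e] e]]

1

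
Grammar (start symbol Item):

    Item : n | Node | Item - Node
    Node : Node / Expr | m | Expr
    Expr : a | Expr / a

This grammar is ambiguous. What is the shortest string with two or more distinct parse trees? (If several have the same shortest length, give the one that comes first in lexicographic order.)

a / a

length 1: no string has ≥2 trees
length 3: a / a has 2 parse trees

Two derivations of a / a:
  Item ⇒ Node ⇒ Node / Expr ⇒ Expr / Expr ⇒ a / Expr ⇒ a / a
  Item ⇒ Node ⇒ Expr ⇒ Expr / a ⇒ a / a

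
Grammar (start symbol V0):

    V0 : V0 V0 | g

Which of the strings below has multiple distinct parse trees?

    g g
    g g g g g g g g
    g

g g g g g g g g

g g: 1 tree
g g g g g g g g: 429 trees
g: 1 tree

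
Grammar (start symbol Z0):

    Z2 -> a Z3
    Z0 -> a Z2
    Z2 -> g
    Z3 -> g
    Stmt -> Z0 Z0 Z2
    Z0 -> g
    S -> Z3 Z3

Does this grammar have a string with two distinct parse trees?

Unambiguous

(Stmt, S are unreachable from Z0, so their rules don't affect L(Z0).) The reachable rules are right-linear with at most one rule per (nonterminal, next-terminal) pair. Each input token forces the next rule, so parsing is deterministic.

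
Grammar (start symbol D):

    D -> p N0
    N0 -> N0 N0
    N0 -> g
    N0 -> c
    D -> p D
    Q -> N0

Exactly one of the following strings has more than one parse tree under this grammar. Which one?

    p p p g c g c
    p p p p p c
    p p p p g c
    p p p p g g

p p p g c g c: 5 trees
p p p p p c: 1 tree
p p p p g c: 1 tree
p p p p g g: 1 tree

p p p g c g c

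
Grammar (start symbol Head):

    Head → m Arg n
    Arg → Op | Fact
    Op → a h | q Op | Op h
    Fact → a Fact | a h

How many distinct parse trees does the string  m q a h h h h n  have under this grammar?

Parse trees for m q a h h h h n:
  [Head m [Arg [Op q [Op [Op [Op [Op a h] h] h] h]]] n]
  [Head m [Arg [Op [Op q [Op [Op [Op a h] h] h]] h]] n]
  [Head m [Arg [Op [Op [Op q [Op [Op a h] h]] h] h]] n]
  [Head m [Arg [Op [Op [Op [Op q [Op a h]] h] h] h]] n]

4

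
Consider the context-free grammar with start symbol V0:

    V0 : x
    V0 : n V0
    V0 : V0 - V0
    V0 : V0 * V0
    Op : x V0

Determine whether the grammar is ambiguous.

Witness: n x * x

Derivation 1: V0 ⇒ n V0 ⇒ n V0 * V0 ⇒ n x * V0 ⇒ n x * x
Derivation 2: V0 ⇒ V0 * V0 ⇒ n V0 * V0 ⇒ n x * V0 ⇒ n x * x

Two distinct leftmost derivations for the same string.

Ambiguous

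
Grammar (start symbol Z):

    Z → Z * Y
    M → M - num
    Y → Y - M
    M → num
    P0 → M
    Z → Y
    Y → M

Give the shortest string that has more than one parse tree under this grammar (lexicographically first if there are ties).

length 1: no string has ≥2 trees
length 3: num - num has 2 parse trees

Two derivations of num - num:
  Z ⇒ Y ⇒ Y - M ⇒ M - M ⇒ num - M ⇒ num - num
  Z ⇒ Y ⇒ M ⇒ M - num ⇒ num - num

num - num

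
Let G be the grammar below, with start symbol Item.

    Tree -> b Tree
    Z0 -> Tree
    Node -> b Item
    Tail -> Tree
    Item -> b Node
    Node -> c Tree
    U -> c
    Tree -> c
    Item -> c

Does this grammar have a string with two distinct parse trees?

Only Item, Node, Tree are reachable from Item; ignoring the rest: Each reachable nonterminal has at most one production per leading terminal, and all productions are right-linear; the derivation is determined token-by-token.

Unambiguous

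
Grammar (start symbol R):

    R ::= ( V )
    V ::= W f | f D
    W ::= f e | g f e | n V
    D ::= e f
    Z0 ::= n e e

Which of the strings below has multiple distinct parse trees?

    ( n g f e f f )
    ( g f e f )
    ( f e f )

( n g f e f f ): 1 tree
( g f e f ): 1 tree
( f e f ): 2 trees

( f e f )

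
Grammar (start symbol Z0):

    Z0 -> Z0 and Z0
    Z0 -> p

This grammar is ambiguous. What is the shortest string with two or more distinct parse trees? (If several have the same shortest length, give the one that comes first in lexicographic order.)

p and p and p

length 1: no string has ≥2 trees
length 3: no string has ≥2 trees
length 5: p and p and p has 2 parse trees

Two derivations of p and p and p:
  Z0 ⇒ Z0 and Z0 ⇒ Z0 and Z0 and Z0 ⇒ p and Z0 and Z0 ⇒ p and p and Z0 ⇒ p and p and p
  Z0 ⇒ Z0 and Z0 ⇒ p and Z0 ⇒ p and Z0 and Z0 ⇒ p and p and Z0 ⇒ p and p and p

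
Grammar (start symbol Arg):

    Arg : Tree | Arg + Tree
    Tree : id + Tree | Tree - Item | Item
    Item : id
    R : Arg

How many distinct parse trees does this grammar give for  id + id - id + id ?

Parse trees for id + id - id + id:
  [Arg [Arg [Tree id + [Tree [Tree [Item id]] - [Item id]]]] + [Tree [Item id]]]
  [Arg [Arg [Tree [Tree id + [Tree [Item id]]] - [Item id]]] + [Tree [Item id]]]
  [Arg [Arg [Arg [Tree [Item id]]] + [Tree [Tree [Item id]] - [Item id]]] + [Tree [Item id]]]

3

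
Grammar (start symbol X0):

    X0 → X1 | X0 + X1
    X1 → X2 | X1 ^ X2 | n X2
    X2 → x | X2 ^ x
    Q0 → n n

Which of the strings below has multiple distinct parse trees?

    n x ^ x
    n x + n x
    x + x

n x ^ x

n x ^ x: 2 trees
n x + n x: 1 tree
x + x: 1 tree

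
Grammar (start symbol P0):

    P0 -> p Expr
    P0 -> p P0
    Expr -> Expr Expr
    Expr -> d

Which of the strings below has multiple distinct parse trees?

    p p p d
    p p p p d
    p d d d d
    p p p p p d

p p p d: 1 tree
p p p p d: 1 tree
p d d d d: 5 trees
p p p p p d: 1 tree

p d d d d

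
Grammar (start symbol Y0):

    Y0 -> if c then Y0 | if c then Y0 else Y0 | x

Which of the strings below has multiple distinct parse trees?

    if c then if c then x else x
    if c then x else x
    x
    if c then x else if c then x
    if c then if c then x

if c then if c then x else x

if c then if c then x else x: 2 trees
if c then x else x: 1 tree
x: 1 tree
if c then x else if c then x: 1 tree
if c then if c then x: 1 tree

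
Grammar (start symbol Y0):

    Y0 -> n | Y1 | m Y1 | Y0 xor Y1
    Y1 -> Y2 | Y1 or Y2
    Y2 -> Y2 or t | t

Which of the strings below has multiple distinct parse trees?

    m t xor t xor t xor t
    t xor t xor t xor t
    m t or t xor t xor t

m t or t xor t xor t

m t xor t xor t xor t: 1 tree
t xor t xor t xor t: 1 tree
m t or t xor t xor t: 2 trees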